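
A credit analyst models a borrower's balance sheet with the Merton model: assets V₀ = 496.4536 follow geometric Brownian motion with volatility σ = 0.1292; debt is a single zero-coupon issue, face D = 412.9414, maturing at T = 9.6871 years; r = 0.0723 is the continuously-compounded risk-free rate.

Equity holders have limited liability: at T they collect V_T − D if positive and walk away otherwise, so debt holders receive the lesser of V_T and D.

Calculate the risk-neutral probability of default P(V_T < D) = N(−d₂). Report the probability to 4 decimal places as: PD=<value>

With assets at 496.4536 and a single debt payment of 412.9414 at 9.6871 years:
d₁ = [ln(V₀/D) + (r + σ²/2)T] / (σ√T)
   = [ln(496.4536/412.9414) + (0.0723 + 0.5·0.1292²)·9.6871] / (0.1292·√9.6871)
   = [0.184184 + 0.781229] / 0.402123 = 2.400788
d₂ = d₁ − σ√T = 2.400788 − 0.402123 = 1.998665
risk-neutral PD = N(−d₂) = N(-1.998665) = 0.022822

PD=0.0228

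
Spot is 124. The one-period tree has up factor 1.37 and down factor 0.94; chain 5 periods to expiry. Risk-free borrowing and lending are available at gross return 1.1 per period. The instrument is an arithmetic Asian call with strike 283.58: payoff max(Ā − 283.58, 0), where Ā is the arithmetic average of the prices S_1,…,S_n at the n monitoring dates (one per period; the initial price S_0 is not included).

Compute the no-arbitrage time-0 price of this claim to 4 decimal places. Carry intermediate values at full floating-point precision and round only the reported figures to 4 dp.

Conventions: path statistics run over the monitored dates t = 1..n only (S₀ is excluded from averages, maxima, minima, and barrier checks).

Under the martingale measure an up-move has probability p* = 0.3721; value the claim as the probability-weighted average of per-path payoffs, discounted 5 periods at R = 1.1.
Enumerate all 2^5 = 32 price paths (U = up ×1.37, D = down ×0.94); each path with k up-moves has probability p*^k·(1−p*)^(5−k).
DDDDD: Ā=103.3872, payoff=0.0000, prob=0.097606
UDDDD: Ā=150.6813, payoff=0.0000, prob=0.057841
DUDDD: Ā=140.0173, payoff=0.0000, prob=0.057841
UUDDD: Ā=204.0677, payoff=0.0000, prob=0.034276
DDUDD: Ā=129.9931, payoff=0.0000, prob=0.057841
UDUDD: Ā=189.4581, payoff=0.0000, prob=0.034276
DUUDD: Ā=178.7941, payoff=0.0000, prob=0.034276
UUUDD: Ā=260.5828, payoff=0.0000, prob=0.020312
DDDUD: Ā=120.5704, payoff=0.0000, prob=0.057841
UDDUD: Ā=175.7250, payoff=0.0000, prob=0.034276
DUDUD: Ā=165.0610, payoff=0.0000, prob=0.034276
UUDUD: Ā=240.5676, payoff=0.0000, prob=0.020312
DDUUD: Ā=155.0368, payoff=0.0000, prob=0.034276
UDUUD: Ā=225.9579, payoff=0.0000, prob=0.020312
DUUUD: Ā=215.2939, payoff=0.0000, prob=0.020312
UUUUD: Ā=313.7794, payoff=30.1994, prob=0.012037
DDDDU: Ā=111.7131, payoff=0.0000, prob=0.057841
UDDDU: Ā=162.8158, payoff=0.0000, prob=0.034276
DUDDU: Ā=152.1518, payoff=0.0000, prob=0.034276
UUDDU: Ā=221.7532, payoff=0.0000, prob=0.020312
DDUDU: Ā=142.1277, payoff=0.0000, prob=0.034276
UDUDU: Ā=207.1435, payoff=0.0000, prob=0.020312
DUUDU: Ā=196.4795, payoff=0.0000, prob=0.020312
UUUDU: Ā=286.3585, payoff=2.7785, prob=0.012037
DDDUU: Ā=132.7050, payoff=0.0000, prob=0.034276
UDDUU: Ā=193.4104, payoff=0.0000, prob=0.020312
DUDUU: Ā=182.7464, payoff=0.0000, prob=0.020312
UUDUU: Ā=266.3432, payoff=0.0000, prob=0.012037
DDUUU: Ā=172.7223, payoff=0.0000, prob=0.020312
UDUUU: Ā=251.7335, payoff=0.0000, prob=0.012037
DUUUU: Ā=241.0695, payoff=0.0000, prob=0.012037
UUUUU: Ā=351.3460, payoff=67.7660, prob=0.007133
Price = Σ prob·payoff / R^5 = 0.880298 / 1.610510 = 0.5466

price = 0.5466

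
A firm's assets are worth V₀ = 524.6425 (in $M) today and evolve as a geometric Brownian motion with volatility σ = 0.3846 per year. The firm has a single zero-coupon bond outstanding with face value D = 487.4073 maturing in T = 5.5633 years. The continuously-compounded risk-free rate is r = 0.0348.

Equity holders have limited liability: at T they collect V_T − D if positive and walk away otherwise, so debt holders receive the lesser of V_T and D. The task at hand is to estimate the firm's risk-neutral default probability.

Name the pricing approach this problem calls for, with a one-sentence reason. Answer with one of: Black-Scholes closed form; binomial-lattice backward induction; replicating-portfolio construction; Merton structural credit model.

Key observation: assets follow a GBM and default happens iff V_T < 487.4073; valuing claims on that split (equity as a call, risky debt as the residual) is the structural model's definition.

framework: Merton structural credit model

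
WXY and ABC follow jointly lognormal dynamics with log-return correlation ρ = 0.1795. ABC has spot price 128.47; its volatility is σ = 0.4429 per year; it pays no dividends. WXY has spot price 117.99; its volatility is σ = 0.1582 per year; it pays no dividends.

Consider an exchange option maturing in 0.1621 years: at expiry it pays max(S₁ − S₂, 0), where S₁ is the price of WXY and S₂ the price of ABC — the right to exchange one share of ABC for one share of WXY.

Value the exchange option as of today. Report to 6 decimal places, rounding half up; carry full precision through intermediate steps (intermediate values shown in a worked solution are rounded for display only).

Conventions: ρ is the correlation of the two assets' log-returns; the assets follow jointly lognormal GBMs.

σ_eff = √(σ₁² + σ₂² − 2ρσ₁σ₂) = √(0.1582² + 0.4429² − 2·0.1795·0.1582·0.4429) = 0.442757
d₁ = (ln(S₁/S₂) + (q₂ − q₁ + σ_eff²/2)T) / (σ_eff√T) = (ln(117.99/128.47) + (0.0 − 0.0 + 0.098017)·0.1621) / 0.178261 = -0.388234
d₂ = d₁ − σ_eff√T = -0.388234 − 0.178261 = -0.566495
N(d₁) = 0.348922,  N(d₂) = 0.285529
V = S₁·e^{−q₁T}·N(d₁) − S₂·e^{−q₂T}·N(d₂) = 41.169253 − 36.681871 = 4.487382
Key observation: r never enters — measured in units of ABC, the claim is a call on S₁/S₂ struck at 1, so only the dividend yields and σ_eff matter.

exchange price = 4.487382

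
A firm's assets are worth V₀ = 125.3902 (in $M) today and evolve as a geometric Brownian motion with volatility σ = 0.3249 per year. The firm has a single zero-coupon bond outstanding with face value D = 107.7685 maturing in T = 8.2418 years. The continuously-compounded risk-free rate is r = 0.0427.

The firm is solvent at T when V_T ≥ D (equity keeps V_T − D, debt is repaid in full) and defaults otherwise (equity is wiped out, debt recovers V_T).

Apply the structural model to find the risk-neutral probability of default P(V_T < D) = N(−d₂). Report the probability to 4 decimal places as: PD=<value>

PD=0.4708

Apply the equity-as-call identities (strike 107.7685, horizon 8.2418 years):
d₁ = [ln(V₀/D) + (r + σ²/2)T] / (σ√T)
   = [ln(125.3902/107.7685) + (0.0427 + 0.5·0.3249²)·8.2418] / (0.3249·√8.2418)
   = [0.151445 + 0.786927] / 0.932740 = 1.006038
d₂ = d₁ − σ√T = 1.006038 − 0.932740 = 0.073298
risk-neutral PD = N(−d₂) = N(-0.073298) = 0.470785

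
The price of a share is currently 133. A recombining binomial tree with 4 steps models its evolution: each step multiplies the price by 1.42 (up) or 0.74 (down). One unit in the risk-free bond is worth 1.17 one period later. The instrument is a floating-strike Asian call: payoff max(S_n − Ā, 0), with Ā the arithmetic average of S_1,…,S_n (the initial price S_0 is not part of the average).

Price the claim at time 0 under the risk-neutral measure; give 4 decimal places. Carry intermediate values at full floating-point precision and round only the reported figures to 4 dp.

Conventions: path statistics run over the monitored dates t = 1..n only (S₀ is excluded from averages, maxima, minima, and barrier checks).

No-arbitrage gives p* = (R−d)/(u−d) = 0.6324: enumerate every path, weight its payoff by its p*-probability, and discount by R^4.
Enumerate all 2^4 = 16 price paths (U = up ×1.42, D = down ×0.74); each path with k up-moves has probability p*^k·(1−p*)^(4−k).
DDDD: Ā=66.2569, payoff=0.0000, prob=0.018269
UDDD: Ā=127.1417, payoff=0.0000, prob=0.031423
DUDD: Ā=104.5317, payoff=0.0000, prob=0.031423
UUDD: Ā=200.5878, payoff=0.0000, prob=0.054048
DDUD: Ā=87.8003, payoff=0.0000, prob=0.031423
UDUD: Ā=168.4816, payoff=0.0000, prob=0.054048
DUUD: Ā=145.8716, payoff=0.9844, prob=0.054048
UUUD: Ā=279.9158, payoff=1.8890, prob=0.092963
DDDU: Ā=75.4190, payoff=1.1116, prob=0.031423
UDDU: Ā=144.7230, payoff=2.1330, prob=0.054048
DUDU: Ā=122.1130, payoff=24.7430, prob=0.054048
UUDU: Ā=234.3250, payoff=47.4798, prob=0.092963
DDUU: Ā=105.3816, payoff=41.4744, prob=0.054048
UDUU: Ā=202.2188, payoff=79.5860, prob=0.092963
DUUU: Ā=179.6088, payoff=102.1960, prob=0.092963
UUUU: Ā=344.6548, payoff=196.1058, prob=0.159896
Price = Σ prob·payoff / R^4 = 56.627367 / 1.873887 = 30.2192

price = 30.2192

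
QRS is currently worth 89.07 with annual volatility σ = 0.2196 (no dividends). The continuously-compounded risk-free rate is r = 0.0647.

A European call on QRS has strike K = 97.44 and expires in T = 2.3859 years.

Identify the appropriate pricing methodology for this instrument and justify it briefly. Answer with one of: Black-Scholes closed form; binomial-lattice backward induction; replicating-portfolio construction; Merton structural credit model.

Key observation: everything needed for the exact continuous-time valuation of the European call on QRS (strike 97.44) is given, and no feature rules the closed form out.

framework: Black-Scholes closed form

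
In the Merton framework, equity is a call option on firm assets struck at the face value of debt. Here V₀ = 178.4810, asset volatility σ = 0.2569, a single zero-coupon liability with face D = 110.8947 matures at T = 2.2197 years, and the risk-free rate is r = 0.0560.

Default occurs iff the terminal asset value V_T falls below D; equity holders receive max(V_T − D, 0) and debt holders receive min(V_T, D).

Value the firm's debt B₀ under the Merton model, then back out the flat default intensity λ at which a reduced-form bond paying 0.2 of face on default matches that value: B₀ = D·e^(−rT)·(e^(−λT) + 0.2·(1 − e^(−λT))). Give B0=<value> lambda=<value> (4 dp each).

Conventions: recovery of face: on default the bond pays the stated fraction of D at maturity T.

B0=96.6820 lambda=0.0072

Equity is a call on the firm's assets struck at D = 110.8947:
d₁ = [ln(V₀/D) + (r + σ²/2)T] / (σ√T)
   = [ln(178.4810/110.8947) + (0.0560 + 0.5·0.2569²)·2.2197] / (0.2569·√2.2197)
   = [0.475901 + 0.197551] / 0.382747 = 1.759524
d₂ = d₁ − σ√T = 1.759524 − 0.382747 = 1.376778
N(d₁) = 0.960756,  N(d₂) = 0.915709,  e^(−rT) = 0.883112
E₀ = V₀·N(d₁) − D·e^(−rT)·N(d₂)
   = 178.4810·0.960756 − 110.8947·0.883112·0.915709 = 81.798975
B₀ = V₀ − E₀ = 178.4810 − 81.798975 = 96.682025
e^(−λT) = (B₀·e^(rT)/D − 0.2)/(1 − 0.2) = (96.6820·1.132359/110.8947 − 0.2)/0.8 = 0.98403945
λ = −ln(0.98403945)/2.2197 = 0.007248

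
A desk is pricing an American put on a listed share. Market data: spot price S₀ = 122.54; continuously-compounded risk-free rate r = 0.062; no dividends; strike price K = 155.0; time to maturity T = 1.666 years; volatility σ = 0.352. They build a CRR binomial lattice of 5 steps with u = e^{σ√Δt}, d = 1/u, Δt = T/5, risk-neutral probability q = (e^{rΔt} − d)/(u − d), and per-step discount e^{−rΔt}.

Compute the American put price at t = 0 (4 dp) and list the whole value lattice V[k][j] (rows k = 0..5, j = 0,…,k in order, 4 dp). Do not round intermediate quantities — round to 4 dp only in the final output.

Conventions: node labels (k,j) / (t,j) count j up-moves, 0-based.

Δt=0.33320, u=1.22530, d=0.81613, q=0.50039, disc=e^(-rΔt)=0.97955
k=5 terminal: V=max(K-S,0) → 110.6326 88.3885 54.9919 4.8516 0.0000 0.0000
k=4: j=0 S=54.3634 intr=100.6366 cont=97.4674 V=100.6366[EX]; j=1 S=81.6192 intr=73.3808 cont=70.2116 V=73.3808[EX]; j=2 S=122.5400 intr=32.4600 cont=29.2908 V=32.4600[EX]; j=3 S=183.9770 intr=0.0000 cont=2.3743 V=2.3743[hold]; j=4 S=276.2163 intr=0.0000 cont=0.0000 V=0.0000[hold]
k=3: j=0 S=66.6115 intr=88.3885 cont=85.2193 V=88.3885[EX]; j=1 S=100.0081 intr=54.9919 cont=51.8227 V=54.9919[EX]; j=2 S=150.1484 intr=4.8516 cont=17.0495 V=17.0495[hold]; j=3 S=225.4272 intr=0.0000 cont=1.1620 V=1.1620[hold]
k=2: j=0 S=81.6192 intr=73.3808 cont=70.2116 V=73.3808[EX]; j=1 S=122.5400 intr=32.4600 cont=35.2697 V=35.2697[hold]; j=2 S=183.9770 intr=0.0000 cont=8.9135 V=8.9135[hold]
k=1: j=0 S=100.0081 intr=54.9919 cont=53.1999 V=54.9919[EX]; j=1 S=150.1484 intr=4.8516 cont=21.6298 V=21.6298[hold]
k=0: j=0 S=122.5400 intr=32.4600 cont=37.5148 V=37.5148[hold]

price = 37.5148
tree:
37.5148
54.9919 21.6298
73.3808 35.2697 8.9135
88.3885 54.9919 17.0495 1.1620
100.6366 73.3808 32.4600 2.3743 0.0000
110.6326 88.3885 54.9919 4.8516 0.0000 0.0000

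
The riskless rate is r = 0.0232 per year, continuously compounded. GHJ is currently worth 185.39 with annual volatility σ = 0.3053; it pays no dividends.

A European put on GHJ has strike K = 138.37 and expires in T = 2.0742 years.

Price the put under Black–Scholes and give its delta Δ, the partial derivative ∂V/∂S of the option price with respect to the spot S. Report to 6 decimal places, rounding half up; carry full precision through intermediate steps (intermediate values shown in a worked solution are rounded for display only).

price = 8.517483
Δ = -0.159967

σ√T = 0.3053·√2.0742 = 0.439696
d₁ = (ln(S/K) + (r+σ²/2)T) / (σ√T) = (ln(185.39/138.37) + (0.0232+0.3053²/2)·2.0742) / 0.439696 = (0.292530 + 0.144788) / 0.439696 = 0.994593
d₂ = d₁ − σ√T = 0.994593 − 0.439696 = 0.554897
e^{−rT} = 0.953018
N(−d₁) = 0.159967,  N(−d₂) = 0.289483
Put price V = K·e^{−rT}·N(−d₂) − S·N(−d₁) = 38.173804 − 29.656322 = 8.517483
Δ = −N(−d₁) = -0.159967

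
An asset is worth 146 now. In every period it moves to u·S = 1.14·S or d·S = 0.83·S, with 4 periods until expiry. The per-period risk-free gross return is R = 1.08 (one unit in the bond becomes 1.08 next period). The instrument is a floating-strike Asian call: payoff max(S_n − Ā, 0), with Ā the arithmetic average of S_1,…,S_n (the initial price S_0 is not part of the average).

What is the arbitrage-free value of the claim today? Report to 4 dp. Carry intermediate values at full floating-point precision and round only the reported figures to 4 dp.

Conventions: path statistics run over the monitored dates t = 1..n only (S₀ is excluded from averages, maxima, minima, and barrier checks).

price = 17.4968

Under the martingale measure an up-move has probability p* = 0.8065; value the claim as the probability-weighted average of per-path payoffs, discounted 4 periods at R = 1.08.
Enumerate all 2^4 = 16 price paths (U = up ×1.14, D = down ×0.83); each path with k up-moves has probability p*^k·(1−p*)^(4−k).
DDDD: Ā=93.6324, payoff=0.0000, prob=0.001403
UDDD: Ā=128.6035, payoff=0.0000, prob=0.005847
DUDD: Ā=117.2885, payoff=0.0000, prob=0.005847
UUDD: Ā=161.0950, payoff=0.0000, prob=0.024363
DDUD: Ā=107.8970, payoff=0.0000, prob=0.005847
UDUD: Ā=148.1959, payoff=0.0000, prob=0.024363
DUUD: Ā=136.8809, payoff=0.0000, prob=0.024363
UUUD: Ā=188.0051, payoff=0.0000, prob=0.101514
DDDU: Ā=100.1021, payoff=0.0000, prob=0.005847
UDDU: Ā=137.4897, payoff=0.0000, prob=0.024363
DUDU: Ā=126.1747, payoff=4.5383, prob=0.024363
UUDU: Ā=173.3002, payoff=6.2333, prob=0.101514
DDUU: Ā=116.7832, payoff=13.9298, prob=0.024363
UDUU: Ā=160.4011, payoff=19.1324, prob=0.101514
DUUU: Ā=149.0861, payoff=30.4474, prob=0.101514
UUUU: Ā=204.7688, payoff=41.8194, prob=0.422974
Price = Σ prob·payoff / R^4 = 23.804243 / 1.360489 = 17.4968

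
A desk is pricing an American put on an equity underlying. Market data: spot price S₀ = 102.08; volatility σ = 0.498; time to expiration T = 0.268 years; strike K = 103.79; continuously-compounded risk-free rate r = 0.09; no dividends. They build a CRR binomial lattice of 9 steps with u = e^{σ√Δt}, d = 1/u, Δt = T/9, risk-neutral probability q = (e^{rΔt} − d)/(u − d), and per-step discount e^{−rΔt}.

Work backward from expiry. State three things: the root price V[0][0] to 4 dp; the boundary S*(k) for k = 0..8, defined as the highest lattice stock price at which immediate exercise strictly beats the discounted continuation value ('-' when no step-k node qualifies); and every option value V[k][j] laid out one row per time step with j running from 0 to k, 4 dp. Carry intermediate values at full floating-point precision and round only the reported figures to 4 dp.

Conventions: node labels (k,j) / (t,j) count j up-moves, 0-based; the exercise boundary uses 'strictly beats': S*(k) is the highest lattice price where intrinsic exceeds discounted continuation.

price = 10.5536
boundary = - - - - 72.3860 78.8816 72.3860 78.8816 85.9602
tree:
10.5536
14.5241 6.5461
19.4108 9.6001 3.4549
25.1186 13.6726 5.4828 1.3976
31.4040 18.8201 8.4769 2.4472 0.3307
37.3648 24.9084 12.6893 4.2104 0.6554 0.0000
42.8347 31.4040 18.2393 7.0763 1.2991 0.0000 0.0000
47.8542 37.3648 24.9084 11.5106 2.5750 0.0000 0.0000 0.0000
52.4604 42.8347 31.4040 17.8298 5.1037 0.0000 0.0000 0.0000 0.0000
56.6872 47.8542 37.3648 24.9084 10.1160 0.0000 0.0000 0.0000 0.0000 0.0000

Δt=0.02978  u=1.08974  d=0.91765  q=0.49412  discount=0.99732
step 9 (expiry): payoffs max(K−S,0) = 56.6872 47.8542 37.3648 24.9084 10.1160 0.0000 0.0000 0.0000 0.0000 0.0000
step 8: (k=8,j=0): S=51.3296, K−S=52.4604, hold=52.1826 ⇒ V=52.4604 exercise | (k=8,j=1): S=60.9553, K−S=42.8347, hold=42.5569 ⇒ V=42.8347 exercise | (k=8,j=2): S=72.3860, K−S=31.4040, hold=31.1262 ⇒ V=31.4040 exercise | (k=8,j=3): S=85.9602, K−S=17.8298, hold=17.5520 ⇒ V=17.8298 exercise | (k=8,j=4): S=102.0800, K−S=1.7100, hold=5.1037 ⇒ V=5.1037 continue | (k=8,j=5): S=121.2227, K−S=0.0000, hold=0.0000 ⇒ V=0.0000 continue | (k=8,j=6): S=143.9550, K−S=0.0000, hold=0.0000 ⇒ V=0.0000 continue | (k=8,j=7): S=170.9504, K−S=0.0000, hold=0.0000 ⇒ V=0.0000 continue | (k=8,j=8): S=203.0080, K−S=0.0000, hold=0.0000 ⇒ V=0.0000 continue  boundary S*=85.9602
step 7: (k=7,j=0): S=55.9358, K−S=47.8542, hold=47.5764 ⇒ V=47.8542 exercise | (k=7,j=1): S=66.4252, K−S=37.3648, hold=37.0870 ⇒ V=37.3648 exercise | (k=7,j=2): S=78.8816, K−S=24.9084, hold=24.6306 ⇒ V=24.9084 exercise | (k=7,j=3): S=93.6740, K−S=10.1160, hold=11.5106 ⇒ V=11.5106 continue | (k=7,j=4): S=111.2403, K−S=0.0000, hold=2.5750 ⇒ V=2.5750 continue | (k=7,j=5): S=132.1008, K−S=0.0000, hold=0.0000 ⇒ V=0.0000 continue | (k=7,j=6): S=156.8731, K−S=0.0000, hold=0.0000 ⇒ V=0.0000 continue | (k=7,j=7): S=186.2909, K−S=0.0000, hold=0.0000 ⇒ V=0.0000 continue  boundary S*=78.8816
step 6: (k=6,j=0): S=60.9553, K−S=42.8347, hold=42.5569 ⇒ V=42.8347 exercise | (k=6,j=1): S=72.3860, K−S=31.4040, hold=31.1262 ⇒ V=31.4040 exercise | (k=6,j=2): S=85.9602, K−S=17.8298, hold=18.2393 ⇒ V=18.2393 continue | (k=6,j=3): S=102.0800, K−S=1.7100, hold=7.0763 ⇒ V=7.0763 continue | (k=6,j=4): S=121.2227, K−S=0.0000, hold=1.2991 ⇒ V=1.2991 continue | (k=6,j=5): S=143.9550, K−S=0.0000, hold=0.0000 ⇒ V=0.0000 continue | (k=6,j=6): S=170.9504, K−S=0.0000, hold=0.0000 ⇒ V=0.0000 continue  boundary S*=72.3860
step 5: (k=5,j=0): S=66.4252, K−S=37.3648, hold=37.0870 ⇒ V=37.3648 exercise | (k=5,j=1): S=78.8816, K−S=24.9084, hold=24.8324 ⇒ V=24.9084 exercise | (k=5,j=2): S=93.6740, K−S=10.1160, hold=12.6893 ⇒ V=12.6893 continue | (k=5,j=3): S=111.2403, K−S=0.0000, hold=4.2104 ⇒ V=4.2104 continue | (k=5,j=4): S=132.1008, K−S=0.0000, hold=0.6554 ⇒ V=0.6554 continue | (k=5,j=5): S=156.8731, K−S=0.0000, hold=0.0000 ⇒ V=0.0000 continue  boundary S*=78.8816
step 4: (k=4,j=0): S=72.3860, K−S=31.4040, hold=31.1262 ⇒ V=31.4040 exercise | (k=4,j=1): S=85.9602, K−S=17.8298, hold=18.8201 ⇒ V=18.8201 continue | (k=4,j=2): S=102.0800, K−S=1.7100, hold=8.4769 ⇒ V=8.4769 continue | (k=4,j=3): S=121.2227, K−S=0.0000, hold=2.4472 ⇒ V=2.4472 continue | (k=4,j=4): S=143.9550, K−S=0.0000, hold=0.3307 ⇒ V=0.3307 continue  boundary S*=72.3860
step 3: (k=3,j=0): S=78.8816, K−S=24.9084, hold=25.1186 ⇒ V=25.1186 continue | (k=3,j=1): S=93.6740, K−S=10.1160, hold=13.6726 ⇒ V=13.6726 continue | (k=3,j=2): S=111.2403, K−S=0.0000, hold=5.4828 ⇒ V=5.4828 continue | (k=3,j=3): S=132.1008, K−S=0.0000, hold=1.3976 ⇒ V=1.3976 continue  boundary S*=-
step 2: (k=2,j=0): S=85.9602, K−S=17.8298, hold=19.4108 ⇒ V=19.4108 continue | (k=2,j=1): S=102.0800, K−S=1.7100, hold=9.6001 ⇒ V=9.6001 continue | (k=2,j=2): S=121.2227, K−S=0.0000, hold=3.4549 ⇒ V=3.4549 continue  boundary S*=-
step 1: (k=1,j=0): S=93.6740, K−S=10.1160, hold=14.5241 ⇒ V=14.5241 continue | (k=1,j=1): S=111.2403, K−S=0.0000, hold=6.5461 ⇒ V=6.5461 continue  boundary S*=-
step 0: (k=0,j=0): S=102.0800, K−S=1.7100, hold=10.5536 ⇒ V=10.5536 continue  boundary S*=-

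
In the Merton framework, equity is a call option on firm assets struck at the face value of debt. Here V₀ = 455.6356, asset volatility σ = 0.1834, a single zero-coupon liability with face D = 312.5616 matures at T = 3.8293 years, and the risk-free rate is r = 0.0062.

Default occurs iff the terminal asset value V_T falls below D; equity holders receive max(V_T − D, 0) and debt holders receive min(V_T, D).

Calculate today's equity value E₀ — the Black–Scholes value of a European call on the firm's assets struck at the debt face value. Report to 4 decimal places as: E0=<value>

E0=159.2051

With assets at 455.6356 and a single debt payment of 312.5616 at 3.8293 years:
d₁ = [ln(V₀/D) + (r + σ²/2)T] / (σ√T)
   = [ln(455.6356/312.5616) + (0.0062 + 0.5·0.1834²)·3.8293] / (0.1834·√3.8293)
   = [0.376892 + 0.088142] / 0.358888 = 1.295763
d₂ = d₁ − σ√T = 1.295763 − 0.358888 = 0.936875
N(d₁) = 0.902471,  N(d₂) = 0.825588,  e^(−rT) = 0.976538
E₀ = V₀·N(d₁) − D·e^(−rT)·N(d₂)
   = 455.6356·0.902471 − 312.5616·0.976538·0.825588 = 159.205148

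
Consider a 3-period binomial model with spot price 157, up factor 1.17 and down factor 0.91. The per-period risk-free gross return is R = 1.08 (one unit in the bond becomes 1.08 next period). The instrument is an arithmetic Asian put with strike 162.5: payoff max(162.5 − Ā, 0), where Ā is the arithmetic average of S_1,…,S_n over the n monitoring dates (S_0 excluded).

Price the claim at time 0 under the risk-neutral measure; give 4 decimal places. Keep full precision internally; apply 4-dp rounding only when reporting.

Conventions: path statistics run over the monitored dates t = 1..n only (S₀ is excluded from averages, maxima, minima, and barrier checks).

price = 2.8785

No-arbitrage gives p* = (R−d)/(u−d) = 0.6538: enumerate every path, weight its payoff by its p*-probability, and discount by R^3.
Enumerate all 2^3 = 8 price paths (U = up ×1.17, D = down ×0.91); each path with k up-moves has probability p*^k·(1−p*)^(3−k).
DDD: Ā=130.3974, payoff=32.1026, prob=0.041477
UDD: Ā=167.6539, payoff=0.0000, prob=0.078345
DUD: Ā=154.0472, payoff=8.4528, prob=0.078345
UUD: Ā=198.0607, payoff=0.0000, prob=0.147986
DDU: Ā=141.6651, payoff=20.8349, prob=0.078345
UDU: Ā=182.1409, payoff=0.0000, prob=0.147986
DUU: Ā=168.5342, payoff=0.0000, prob=0.147986
UUU: Ā=216.6868, payoff=0.0000, prob=0.279529
Price = Σ prob·payoff / R^3 = 3.626075 / 1.259712 = 2.8785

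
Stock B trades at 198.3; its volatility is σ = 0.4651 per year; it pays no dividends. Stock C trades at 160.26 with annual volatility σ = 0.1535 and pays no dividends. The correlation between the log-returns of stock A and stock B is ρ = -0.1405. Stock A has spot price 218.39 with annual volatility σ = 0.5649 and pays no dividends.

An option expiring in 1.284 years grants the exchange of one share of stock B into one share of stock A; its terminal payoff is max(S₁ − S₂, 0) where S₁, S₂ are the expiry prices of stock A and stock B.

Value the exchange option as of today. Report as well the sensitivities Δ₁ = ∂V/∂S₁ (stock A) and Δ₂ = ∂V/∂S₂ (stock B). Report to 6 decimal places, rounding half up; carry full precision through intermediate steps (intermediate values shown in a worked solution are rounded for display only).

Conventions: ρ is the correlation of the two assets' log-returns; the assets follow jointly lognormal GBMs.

σ_eff = √(σ₁² + σ₂² − 2ρσ₁σ₂) = √(0.5649² + 0.4651² − 2·-0.1405·0.5649·0.4651) = 0.780550
d₁ = (ln(S₁/S₂) + (q₂ − q₁ + σ_eff²/2)T) / (σ_eff√T) = (ln(218.39/198.3) + (0.0 − 0.0 + 0.304629)·1.284) / 0.884470 = 0.551342
d₂ = d₁ − σ_eff√T = 0.551342 − 0.884470 = -0.333129
N(d₁) = 0.709300,  N(d₂) = 0.369519
V = S₁·e^{−q₁T}·N(d₁) − S₂·e^{−q₂T}·N(d₂) = 154.904083 − 73.275525 = 81.628558
Key observation: r never enters — measured in units of stock B, the claim is a call on S₁/S₂ struck at 1, so only the dividend yields and σ_eff matter.
Δ₁ = e^{−q₁T}·N(d₁) = 0.709300;  Δ₂ = −e^{−q₂T}·N(d₂) = -0.369519

exchange price = 81.628558
Δ1 = 0.709300
Δ2 = -0.369519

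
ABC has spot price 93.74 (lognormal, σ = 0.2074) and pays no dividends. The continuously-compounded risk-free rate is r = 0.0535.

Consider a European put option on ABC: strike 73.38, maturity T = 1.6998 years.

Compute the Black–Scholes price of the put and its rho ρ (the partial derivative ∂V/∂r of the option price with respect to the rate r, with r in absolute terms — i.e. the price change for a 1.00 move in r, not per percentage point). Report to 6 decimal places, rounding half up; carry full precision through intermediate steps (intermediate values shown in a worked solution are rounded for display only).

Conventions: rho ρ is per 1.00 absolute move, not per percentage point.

price = 1.095657
ρ = -15.285020

σ√T = 0.2074·√1.6998 = 0.270401
d₁ = (ln(S/K) + (r+σ²/2)T) / (σ√T) = (ln(93.74/73.38) + (0.0535+0.2074²/2)·1.6998) / 0.270401 = (0.244874 + 0.127498) / 0.270401 = 1.377109
d₂ = d₁ − σ√T = 1.377109 − 0.270401 = 1.106708
e^{−rT} = 0.913073
N(−d₁) = 0.084239,  N(−d₂) = 0.134210
Put price V = K·e^{−rT}·N(−d₂) − S·N(−d₁) = 8.992246 − 7.896589 = 1.095657
ρ = −K·T·e^{−rT}·N(−d₂) = -15.285020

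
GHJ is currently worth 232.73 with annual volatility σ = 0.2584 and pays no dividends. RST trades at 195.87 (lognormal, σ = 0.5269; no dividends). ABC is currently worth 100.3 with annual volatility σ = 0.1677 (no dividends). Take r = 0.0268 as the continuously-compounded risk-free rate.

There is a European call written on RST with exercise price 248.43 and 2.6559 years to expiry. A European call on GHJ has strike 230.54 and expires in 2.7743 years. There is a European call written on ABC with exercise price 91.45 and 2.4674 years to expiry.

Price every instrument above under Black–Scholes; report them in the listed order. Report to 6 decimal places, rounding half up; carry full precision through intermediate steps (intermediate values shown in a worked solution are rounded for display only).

price(RST call K=248.43) = 54.491712
price(GHJ call K=230.54) = 48.122671
price(ABC call K=91.45) = 18.788181

[RST call K=248.43]
σ√T = 0.5269·√2.6559 = 0.858685
d₁ = (ln(S/K) + (r+σ²/2)T) / (σ√T) = (ln(195.87/248.43) + (0.0268+0.5269²/2)·2.6559) / 0.858685 = (-0.237710 + 0.439848) / 0.858685 = 0.235405
d₂ = d₁ − σ√T = 0.235405 − 0.858685 = -0.623281
e^{−rT} = 0.931296
N(d₁) = 0.593053,  N(d₂) = 0.266550
price = S·N(d₁) − K·e^{−rT}·N(d₂) = 116.161218 − 61.669507 = 54.491712
[GHJ call K=230.54]
σ√T = 0.2584·√2.7743 = 0.430397
d₁ = (ln(S/K) + (r+σ²/2)T) / (σ√T) = (ln(232.73/230.54) + (0.0268+0.2584²/2)·2.7743) / 0.430397 = (0.009455 + 0.166972) / 0.430397 = 0.409916
d₂ = d₁ − σ√T = 0.409916 − 0.430397 = -0.020481
e^{−rT} = 0.928346
N(d₁) = 0.659066,  N(d₂) = 0.491830
price = S·N(d₁) − K·e^{−rT}·N(d₂) = 153.384483 − 105.261812 = 48.122671
[ABC call K=91.45]
σ√T = 0.1677·√2.4674 = 0.263422
d₁ = (ln(S/K) + (r+σ²/2)T) / (σ√T) = (ln(100.3/91.45) + (0.0268+0.1677²/2)·2.4674) / 0.263422 = (0.092373 + 0.100822) / 0.263422 = 0.733405
d₂ = d₁ − σ√T = 0.733405 − 0.263422 = 0.469982
e^{−rT} = 0.936013
N(d₁) = 0.768344,  N(d₂) = 0.680816
price = S·N(d₁) − K·e^{−rT}·N(d₂) = 77.064928 − 58.276747 = 18.788181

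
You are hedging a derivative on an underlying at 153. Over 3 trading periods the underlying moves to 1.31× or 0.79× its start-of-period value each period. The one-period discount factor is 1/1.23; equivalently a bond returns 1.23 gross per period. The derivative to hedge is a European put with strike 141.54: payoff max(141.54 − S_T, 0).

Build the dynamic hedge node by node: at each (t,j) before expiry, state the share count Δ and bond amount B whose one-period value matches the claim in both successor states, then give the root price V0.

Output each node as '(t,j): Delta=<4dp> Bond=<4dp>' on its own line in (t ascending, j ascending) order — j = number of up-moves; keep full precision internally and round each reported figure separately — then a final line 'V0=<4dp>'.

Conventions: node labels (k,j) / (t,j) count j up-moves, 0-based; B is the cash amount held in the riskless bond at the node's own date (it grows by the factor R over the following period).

The replicating-portfolio and risk-neutral prices coincide; use p* = (1.23−0.79)/(1.31−0.79) = 0.8462 for the latter.
Expiry values: V(3,0)=66.1050, V(3,1)=16.4516, V(3,2)=0.0000, V(3,3)=0.0000
  t=2,j=0: stock 95.4873 → up 125.0884 (V=16.4516), down 75.4350 (V=66.1050). Price 19.5859; hedge Δ=-1.0000, bond B=115.0732.
  t=2,j=1: stock 158.3397 → up 207.4250 (V=0.0000), down 125.0884 (V=16.4516). Price 2.0577; hedge Δ=-0.1998, bond B=33.6955.
  t=2,j=2: stock 262.5633 → up 343.9579 (V=0.0000), down 207.4250 (V=0.0000). Price 0.0000; hedge Δ=0.0000, bond B=0.0000.
  t=1,j=0: stock 120.8700 → up 158.3397 (V=2.0577), down 95.4873 (V=19.5859). Price 3.8653; hedge Δ=-0.2789, bond B=37.5733.
  t=1,j=1: stock 200.4300 → up 262.5633 (V=0.0000), down 158.3397 (V=2.0577). Price 0.2574; hedge Δ=-0.0197, bond B=4.2146.
  t=0,j=0: stock 153.0000 → up 200.4300 (V=0.2574), down 120.8700 (V=3.8653). Price 0.6605; hedge Δ=-0.0453, bond B=7.5989.
As a check, the time-0 holding Δ(0,0)·S0 + B(0,0) comes to 0.6605 — exactly V0.

(0,0): Delta=-0.0453 Bond=7.5989
(1,0): Delta=-0.2789 Bond=37.5733
(1,1): Delta=-0.0197 Bond=4.2146
(2,0): Delta=-1.0000 Bond=115.0732
(2,1): Delta=-0.1998 Bond=33.6955
(2,2): Delta=0.0000 Bond=0.0000
V0=0.6605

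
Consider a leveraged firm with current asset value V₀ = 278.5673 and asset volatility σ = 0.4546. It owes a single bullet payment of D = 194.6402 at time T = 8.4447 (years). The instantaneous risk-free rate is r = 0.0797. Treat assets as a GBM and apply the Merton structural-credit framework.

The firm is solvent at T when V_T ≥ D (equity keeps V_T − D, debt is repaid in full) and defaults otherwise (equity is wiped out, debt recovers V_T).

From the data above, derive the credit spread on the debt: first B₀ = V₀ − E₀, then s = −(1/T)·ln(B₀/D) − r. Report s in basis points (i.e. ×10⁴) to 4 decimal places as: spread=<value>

Work the structural quantities from V₀ = 278.5673 against face 194.6402:
d₁ = [ln(V₀/D) + (r + σ²/2)T] / (σ√T)
   = [ln(278.5673/194.6402) + (0.0797 + 0.5·0.4546²)·8.4447] / (0.4546·√8.4447)
   = [0.358507 + 1.545638] / 1.321057 = 1.441380
d₂ = d₁ − σ√T = 1.441380 − 1.321057 = 0.120323
N(d₁) = 0.925261,  N(d₂) = 0.547886,  e^(−rT) = 0.510154
E₀ = V₀·N(d₁) − D·e^(−rT)·N(d₂)
   = 278.5673·0.925261 − 194.6402·0.510154·0.547886 = 203.344359
B₀ = V₀ − E₀ = 278.5673 − 203.344359 = 75.222941
spread = −(1/T)·ln(B₀/D) − r = −(1/8.4447)·ln(75.222941/194.6402) − 0.0797 = 0.03287907
in basis points: 0.03287907 × 10⁴ = 328.7907 bp

spread=328.7907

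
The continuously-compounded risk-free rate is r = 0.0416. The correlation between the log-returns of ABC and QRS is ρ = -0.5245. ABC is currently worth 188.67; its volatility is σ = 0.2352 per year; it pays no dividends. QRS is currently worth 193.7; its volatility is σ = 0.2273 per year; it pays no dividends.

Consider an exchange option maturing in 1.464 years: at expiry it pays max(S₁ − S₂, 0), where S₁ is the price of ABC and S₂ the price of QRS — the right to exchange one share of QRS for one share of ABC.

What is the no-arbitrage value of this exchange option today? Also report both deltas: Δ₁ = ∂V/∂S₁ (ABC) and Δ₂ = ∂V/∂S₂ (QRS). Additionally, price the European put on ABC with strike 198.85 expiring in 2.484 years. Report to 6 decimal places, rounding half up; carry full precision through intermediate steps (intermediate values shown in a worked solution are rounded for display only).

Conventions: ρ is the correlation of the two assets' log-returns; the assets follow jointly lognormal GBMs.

σ_eff = √(σ₁² + σ₂² − 2ρσ₁σ₂) = √(0.2352² + 0.2273² − 2·-0.5245·0.2352·0.2273) = 0.403813
d₁ = (ln(S₁/S₂) + (q₂ − q₁ + σ_eff²/2)T) / (σ_eff√T) = (ln(188.67/193.7) + (0.0 − 0.0 + 0.081532)·1.464) / 0.488597 = 0.190448
d₂ = d₁ − σ_eff√T = 0.190448 − 0.488597 = -0.298149
N(d₁) = 0.575521,  N(d₂) = 0.382795
V = S₁·e^{−q₁T}·N(d₁) − S₂·e^{−q₂T}·N(d₂) = 108.583549 − 74.147351 = 34.436197
Δ₁ = e^{−q₁T}·N(d₁) = 0.575521;  Δ₂ = −e^{−q₂T}·N(d₂) = -0.382795
[vanilla: ABC put K=198.85]
σ√T = 0.2352·√2.484 = 0.370692
d₁ = (ln(S/K) + (r+σ²/2)T) / (σ√T) = (ln(188.67/198.85) + (0.0416+0.2352²/2)·2.484) / 0.370692 = (-0.052551 + 0.172041) / 0.370692 = 0.322341
d₂ = d₁ − σ√T = 0.322341 − 0.370692 = -0.048351
e^{−rT} = 0.901825
N(−d₁) = 0.373597,  N(−d₂) = 0.519282
price = K·e^{−rT}·N(−d₂) − S·N(−d₁) = 93.121711 − 70.486556 = 22.635154

exchange price = 34.436197
Δ1 = 0.575521
Δ2 = -0.382795
price(ABC put K=198.85) = 22.635154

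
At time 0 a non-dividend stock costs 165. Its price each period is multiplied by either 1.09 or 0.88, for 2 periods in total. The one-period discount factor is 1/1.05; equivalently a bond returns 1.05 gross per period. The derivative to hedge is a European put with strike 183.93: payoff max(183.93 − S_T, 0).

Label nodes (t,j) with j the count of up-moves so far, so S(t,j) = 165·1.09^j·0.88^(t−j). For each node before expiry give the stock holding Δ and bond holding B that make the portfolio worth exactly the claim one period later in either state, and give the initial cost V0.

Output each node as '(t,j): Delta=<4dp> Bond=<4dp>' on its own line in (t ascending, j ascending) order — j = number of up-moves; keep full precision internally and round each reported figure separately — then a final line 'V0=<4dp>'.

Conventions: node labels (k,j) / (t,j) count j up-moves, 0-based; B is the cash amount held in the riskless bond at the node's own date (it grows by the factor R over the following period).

(0,0): Delta=-0.7306 Bond=129.5794
(1,0): Delta=-1.0000 Bond=175.1714
(1,1): Delta=-0.6795 Bond=126.8552
V0=9.0261

Under the risk-neutral measure, an up-move has probability p* = (R−d)/(u−d) = 0.8095 and values discount at R = 1.05.
Terminal payoffs: V(2,0)=56.1540, V(2,1)=25.6620, V(2,2)=0.0000
(1,0): S=145.2000. Δ = (V_up−V_dn)/(S_up−S_dn) = (25.6620−56.1540)/(158.2680−127.7760) = -1.0000. V = [p*·25.6620 + (1−p*)·56.1540]/1.05 = 29.9714. B = V − Δ·S = 175.1714.
(1,1): S=179.8500. Δ = (V_up−V_dn)/(S_up−S_dn) = (0.0000−25.6620)/(196.0365−158.2680) = -0.6795. V = [p*·0.0000 + (1−p*)·25.6620]/1.05 = 4.6552. B = V − Δ·S = 126.8552.
(0,0): S=165.0000. Δ = (V_up−V_dn)/(S_up−S_dn) = (4.6552−29.9714)/(179.8500−145.2000) = -0.7306. V = [p*·4.6552 + (1−p*)·29.9714]/1.05 = 9.0261. B = V − Δ·S = 129.5794.
Verification: the root portfolio costs Δ(0,0)·S0 + B(0,0) = 9.0261, matching V0.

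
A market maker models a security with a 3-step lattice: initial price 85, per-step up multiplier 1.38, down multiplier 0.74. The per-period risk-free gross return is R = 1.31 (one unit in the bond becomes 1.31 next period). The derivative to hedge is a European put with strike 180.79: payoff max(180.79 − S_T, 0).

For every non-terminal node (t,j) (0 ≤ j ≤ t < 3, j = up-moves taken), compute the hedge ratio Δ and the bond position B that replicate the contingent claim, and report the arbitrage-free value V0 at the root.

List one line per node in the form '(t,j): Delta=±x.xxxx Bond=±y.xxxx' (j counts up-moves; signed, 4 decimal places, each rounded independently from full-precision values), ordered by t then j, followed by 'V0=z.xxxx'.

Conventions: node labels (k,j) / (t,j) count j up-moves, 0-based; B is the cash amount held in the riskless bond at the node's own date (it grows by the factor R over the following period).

Since d<R<u, set p* = (R−d)/(u−d) = 0.8906; price each node as the discounted p*-expectation of its children.
At maturity the claim pays: V(3,0)=146.3460, V(3,1)=116.5565, V(3,2)=61.0032, V(3,3)=0.0000
Node (2,0) S=46.5460: V=(p*·116.5565+(1−p*)·146.3460)/1.31=91.4616; Δ=(116.5565−146.3460)/(64.2335−34.4440)=-1.0000; B=V−Δ·S=138.0076
Node (2,1) S=86.8020: V=(p*·61.0032+(1−p*)·116.5565)/1.31=51.2056; Δ=(61.0032−116.5565)/(119.7868−64.2335)=-1.0000; B=V−Δ·S=138.0076
Node (2,2) S=161.8740: V=(p*·0.0000+(1−p*)·61.0032)/1.31=5.0933; Δ=(0.0000−61.0032)/(223.3861−119.7868)=-0.5888; B=V−Δ·S=100.4109
Node (1,0) S=62.9000: V=(p*·51.2056+(1−p*)·91.4616)/1.31=42.4493; Δ=(51.2056−91.4616)/(86.8020−46.5460)=-1.0000; B=V−Δ·S=105.3493
Node (1,1) S=117.3000: V=(p*·5.0933+(1−p*)·51.2056)/1.31=7.7380; Δ=(5.0933−51.2056)/(161.8740−86.8020)=-0.6142; B=V−Δ·S=79.7886
Node (0,0) S=85.0000: V=(p*·7.7380+(1−p*)·42.4493)/1.31=8.8050; Δ=(7.7380−42.4493)/(117.3000−62.9000)=-0.6381; B=V−Δ·S=63.0414
Check: Δ(0,0)·S0 + B(0,0) = 8.8050 = V0.

(0,0): Delta=-0.6381 Bond=63.0414
(1,0): Delta=-1.0000 Bond=105.3493
(1,1): Delta=-0.6142 Bond=79.7886
(2,0): Delta=-1.0000 Bond=138.0076
(2,1): Delta=-1.0000 Bond=138.0076
(2,2): Delta=-0.5888 Bond=100.4109
V0=8.8050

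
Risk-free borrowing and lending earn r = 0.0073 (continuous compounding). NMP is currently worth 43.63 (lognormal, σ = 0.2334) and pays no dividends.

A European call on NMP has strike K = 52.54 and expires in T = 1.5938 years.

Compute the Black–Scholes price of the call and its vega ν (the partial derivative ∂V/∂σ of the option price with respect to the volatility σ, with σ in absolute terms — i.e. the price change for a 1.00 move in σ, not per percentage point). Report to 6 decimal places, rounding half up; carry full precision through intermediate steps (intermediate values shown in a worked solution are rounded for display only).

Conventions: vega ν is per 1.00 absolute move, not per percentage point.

price = 2.385983
ν = 19.912867

σ√T = 0.2334·√1.5938 = 0.294658
d₁ = (ln(S/K) + (r+σ²/2)T) / (σ√T) = (ln(43.63/52.54) + (0.0073+0.2334²/2)·1.5938) / 0.294658 = (-0.185830 + 0.055046) / 0.294658 = -0.443849
d₂ = d₁ − σ√T = -0.443849 − 0.294658 = -0.738507
e^{−rT} = 0.988433
N(d₁) = 0.328576,  N(d₂) = 0.230103
Call price V = S·N(d₁) − K·e^{−rT}·N(d₂) = 14.335767 − 11.949785 = 2.385983
φ(d₁) = (1/√(2π))·e^{−d₁²/2} = 0.361519
ν = S·φ(d₁)·√T = 19.912867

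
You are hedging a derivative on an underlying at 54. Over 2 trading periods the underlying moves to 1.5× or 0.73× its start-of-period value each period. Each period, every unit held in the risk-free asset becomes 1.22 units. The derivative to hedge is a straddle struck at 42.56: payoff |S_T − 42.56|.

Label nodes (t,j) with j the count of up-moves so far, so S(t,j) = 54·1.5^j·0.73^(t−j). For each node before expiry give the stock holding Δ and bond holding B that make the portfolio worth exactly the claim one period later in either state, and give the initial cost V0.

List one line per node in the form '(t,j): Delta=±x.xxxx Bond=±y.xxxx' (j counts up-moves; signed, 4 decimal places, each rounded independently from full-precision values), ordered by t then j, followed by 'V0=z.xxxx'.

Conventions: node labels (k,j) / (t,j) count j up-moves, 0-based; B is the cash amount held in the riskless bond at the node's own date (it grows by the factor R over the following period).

No-arbitrage ⇒ martingale measure with p* = (R−d)/(u−d) = 0.6364.
Terminal payoffs: V(2,0)=13.7834, V(2,1)=16.5700, V(2,2)=78.9400
  t=1,j=0: stock 39.4200 → up 59.1300 (V=16.5700), down 28.7766 (V=13.7834). Price 12.7514; hedge Δ=0.0918, bond B=9.1324.
  t=1,j=1: stock 81.0000 → up 121.5000 (V=78.9400), down 59.1300 (V=16.5700). Price 46.1148; hedge Δ=1.0000, bond B=-34.8852.
  t=0,j=0: stock 54.0000 → up 81.0000 (V=46.1148), down 39.4200 (V=12.7514). Price 27.8546; hedge Δ=0.8024, bond B=-15.4744.
Sanity check at the root: Δ(0,0)·S0 + B(0,0) reproduces V0 = 27.8546.

(0,0): Delta=0.8024 Bond=-15.4744
(1,0): Delta=0.0918 Bond=9.1324
(1,1): Delta=1.0000 Bond=-34.8852
V0=27.8546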